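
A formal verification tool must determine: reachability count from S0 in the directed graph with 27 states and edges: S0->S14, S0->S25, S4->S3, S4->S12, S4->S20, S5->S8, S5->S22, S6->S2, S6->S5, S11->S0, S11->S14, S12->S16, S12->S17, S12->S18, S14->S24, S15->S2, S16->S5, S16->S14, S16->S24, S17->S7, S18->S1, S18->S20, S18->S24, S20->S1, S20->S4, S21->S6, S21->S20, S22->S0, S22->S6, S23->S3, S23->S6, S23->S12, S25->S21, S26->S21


BFS from S0:
  layer 0: {S0}
  layer 1: {S14, S25}
  layer 2: {S21, S24}
  layer 3: {S6, S20}
  layer 4: {S1, S2, S4, S5}
  layer 5: {S3, S8, S12, S22}
  layer 6: {S16, S17, S18}
  layer 7: {S7}
Reachable set: {S0, S1, S2, S3, S4, S5, S6, S7, S8, S12, S14, S16, S17, S18, S20, S21, S22, S24, S25}
Count = 19

19


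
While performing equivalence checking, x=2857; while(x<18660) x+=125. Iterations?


Step 1: x goes from 2857 toward 18660 by 125; the body runs while x<18660, so iterations = ceil((bound-start)/step)
Step 2: Distance=15803
Step 3: ceil(15803/125)=127

127


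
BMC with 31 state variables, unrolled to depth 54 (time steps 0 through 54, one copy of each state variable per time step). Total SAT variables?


BMC unrolls to depth k, creating one copy of each state var for steps 0..k.
Step count = 54 + 1 = 55 (steps 0 through 54)
Vars per step = 31
Total = 31 * 55 = 1705

1705


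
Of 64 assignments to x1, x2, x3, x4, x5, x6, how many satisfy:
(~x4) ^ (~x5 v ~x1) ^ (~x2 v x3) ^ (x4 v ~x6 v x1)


CNF with 4 clauses over 6 vars (64 assignments).
An assignment satisfies CNF iff every clause has >=1 true literal.
Check each row (bits = x1,x2,x3,x4,x5,x6; clause T/F shown):
  row 0 [000000]: clauses=TTTT -> 1
  row 1 [000001]: clauses=TTTF -> 0
  row 2 [000010]: clauses=TTTT -> 1
  row 3 [000011]: clauses=TTTF -> 0
  row 4 [000100]: clauses=FTTT -> 0
  (every remaining row is evaluated the same way; all 64 results are listed next)
Full result column, 8 rows per line (x1,x2,x3 fixed per line; x4,x5,x6 runs 000..111 left to right):
  rows 0-7 [x1,x2,x3=000]: 10100000  (ones: 2)
  rows 8-15 [x1,x2,x3=001]: 10100000  (ones: 2)
  rows 16-23 [x1,x2,x3=010]: 00000000  (ones: 0)
  rows 24-31 [x1,x2,x3=011]: 10100000  (ones: 2)
  rows 32-39 [x1,x2,x3=100]: 11000000  (ones: 2)
  rows 40-47 [x1,x2,x3=101]: 11000000  (ones: 2)
  rows 48-55 [x1,x2,x3=110]: 00000000  (ones: 0)
  rows 56-63 [x1,x2,x3=111]: 11000000  (ones: 2)
Satisfying assignments = 2+2+0+2+2+2+0+2 = 12

12


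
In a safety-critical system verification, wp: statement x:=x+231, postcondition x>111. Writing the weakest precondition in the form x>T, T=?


Formula: wp(x:=E, P) = P[E/x] (substitute E for x in postcondition)
Step 1: Postcondition: x>111
Step 2: Substitute x+231 for x: x+231>111
Step 3: Solve for x: x > 111-231 = -120

-120


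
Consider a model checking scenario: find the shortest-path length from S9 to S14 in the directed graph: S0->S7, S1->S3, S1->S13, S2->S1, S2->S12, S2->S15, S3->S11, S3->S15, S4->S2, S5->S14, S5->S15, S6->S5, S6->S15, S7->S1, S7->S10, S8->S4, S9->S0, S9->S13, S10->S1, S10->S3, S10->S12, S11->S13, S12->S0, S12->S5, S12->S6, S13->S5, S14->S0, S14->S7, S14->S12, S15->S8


BFS layer-by-layer from S9:
  dist 0: {S9}
  dist 1: {S0, S13}
  dist 2: {S5, S7}
  dist 3: {S1, S10, S14, S15}
  -> S14 reached at distance 3
Shortest path length = 3

3


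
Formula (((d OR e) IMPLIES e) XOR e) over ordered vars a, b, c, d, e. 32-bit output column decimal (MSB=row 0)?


Formula: (((d OR e) IMPLIES e) XOR e) over a, b, c, d, e (32 rows)
Evaluate each row (bits = a,b,c,d,e, MSB first):
  row 0 [00000]: (((0 OR 0) IMPLIES 0) XOR 0) -> 1
  row 1 [00001]: (((0 OR 1) IMPLIES 1) XOR 1) -> 0
  row 2 [00010]: (((1 OR 0) IMPLIES 0) XOR 0) -> 0
  row 3 [00011]: (((1 OR 1) IMPLIES 1) XOR 1) -> 0
  row 4 [00100]: (((0 OR 0) IMPLIES 0) XOR 0) -> 1
  row 5 [00101]: (((0 OR 1) IMPLIES 1) XOR 1) -> 0
  row 6 [00110]: (((1 OR 0) IMPLIES 0) XOR 0) -> 0
  row 7 [00111]: (((1 OR 1) IMPLIES 1) XOR 1) -> 0
  row 8 [01000]: (((0 OR 0) IMPLIES 0) XOR 0) -> 1
  row 9 [01001]: (((0 OR 1) IMPLIES 1) XOR 1) -> 0
  row 10 [01010]: (((1 OR 0) IMPLIES 0) XOR 0) -> 0
  row 11 [01011]: (((1 OR 1) IMPLIES 1) XOR 1) -> 0
  row 12 [01100]: (((0 OR 0) IMPLIES 0) XOR 0) -> 1
  row 13 [01101]: (((0 OR 1) IMPLIES 1) XOR 1) -> 0
  row 14 [01110]: (((1 OR 0) IMPLIES 0) XOR 0) -> 0
  row 15 [01111]: (((1 OR 1) IMPLIES 1) XOR 1) -> 0
  row 16 [10000]: (((0 OR 0) IMPLIES 0) XOR 0) -> 1
  row 17 [10001]: (((0 OR 1) IMPLIES 1) XOR 1) -> 0
  row 18 [10010]: (((1 OR 0) IMPLIES 0) XOR 0) -> 0
  row 19 [10011]: (((1 OR 1) IMPLIES 1) XOR 1) -> 0
  row 20 [10100]: (((0 OR 0) IMPLIES 0) XOR 0) -> 1
  row 21 [10101]: (((0 OR 1) IMPLIES 1) XOR 1) -> 0
  row 22 [10110]: (((1 OR 0) IMPLIES 0) XOR 0) -> 0
  row 23 [10111]: (((1 OR 1) IMPLIES 1) XOR 1) -> 0
  row 24 [11000]: (((0 OR 0) IMPLIES 0) XOR 0) -> 1
  row 25 [11001]: (((0 OR 1) IMPLIES 1) XOR 1) -> 0
  row 26 [11010]: (((1 OR 0) IMPLIES 0) XOR 0) -> 0
  row 27 [11011]: (((1 OR 1) IMPLIES 1) XOR 1) -> 0
  row 28 [11100]: (((0 OR 0) IMPLIES 0) XOR 0) -> 1
  row 29 [11101]: (((0 OR 1) IMPLIES 1) XOR 1) -> 0
  row 30 [11110]: (((1 OR 0) IMPLIES 0) XOR 0) -> 0
  row 31 [11111]: (((1 OR 1) IMPLIES 1) XOR 1) -> 0
Full result column, 4 rows per line (a,b,c fixed per line; d,e runs 00..11 left to right):
  rows 0-3 [a,b,c=000]: 1000  = hex 8
  rows 4-7 [a,b,c=001]: 1000  = hex 8
  rows 8-11 [a,b,c=010]: 1000  = hex 8
  rows 12-15 [a,b,c=011]: 1000  = hex 8
  rows 16-19 [a,b,c=100]: 1000  = hex 8
  rows 20-23 [a,b,c=101]: 1000  = hex 8
  rows 24-27 [a,b,c=110]: 1000  = hex 8
  rows 28-31 [a,b,c=111]: 1000  = hex 8
Output column (row 0 .. row 31) = 10001000100010001000100010001000
Output column grouped in 4s = 1000 1000 1000 1000 1000 1000 1000 1000 = 0x88888888
Convert to decimal digit by digit (value = value*16 + digit):
  8 -> 8
  8*16 + 8 = 136
  136*16 + 8 = 2184
  2184*16 + 8 = 34952
  34952*16 + 8 = 559240
  559240*16 + 8 = 8947848
  8947848*16 + 8 = 143165576
  143165576*16 + 8 = 2290649224
Decimal = 2290649224

2290649224


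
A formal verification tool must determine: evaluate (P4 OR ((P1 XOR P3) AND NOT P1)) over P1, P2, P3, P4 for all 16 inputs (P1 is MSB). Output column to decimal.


Formula: (P4 OR ((P1 XOR P3) AND NOT P1)) over P1, P2, P3, P4 (16 rows)
Evaluate each row (bits = P1,P2,P3,P4, MSB first):
  row 0 [0000]: (0 OR ((0 XOR 0) AND NOT 0)) -> 0
  row 1 [0001]: (1 OR ((0 XOR 0) AND NOT 0)) -> 1
  row 2 [0010]: (0 OR ((0 XOR 1) AND NOT 0)) -> 1
  row 3 [0011]: (1 OR ((0 XOR 1) AND NOT 0)) -> 1
  row 4 [0100]: (0 OR ((0 XOR 0) AND NOT 0)) -> 0
  row 5 [0101]: (1 OR ((0 XOR 0) AND NOT 0)) -> 1
  row 6 [0110]: (0 OR ((0 XOR 1) AND NOT 0)) -> 1
  row 7 [0111]: (1 OR ((0 XOR 1) AND NOT 0)) -> 1
  row 8 [1000]: (0 OR ((1 XOR 0) AND NOT 1)) -> 0
  row 9 [1001]: (1 OR ((1 XOR 0) AND NOT 1)) -> 1
  row 10 [1010]: (0 OR ((1 XOR 1) AND NOT 1)) -> 0
  row 11 [1011]: (1 OR ((1 XOR 1) AND NOT 1)) -> 1
  row 12 [1100]: (0 OR ((1 XOR 0) AND NOT 1)) -> 0
  row 13 [1101]: (1 OR ((1 XOR 0) AND NOT 1)) -> 1
  row 14 [1110]: (0 OR ((1 XOR 1) AND NOT 1)) -> 0
  row 15 [1111]: (1 OR ((1 XOR 1) AND NOT 1)) -> 1
Full result column, 4 rows per line (P1,P2 fixed per line; P3,P4 runs 00..11 left to right):
  rows 0-3 [P1,P2=00]: 0111  = hex 7
  rows 4-7 [P1,P2=01]: 0111  = hex 7
  rows 8-11 [P1,P2=10]: 0101  = hex 5
  rows 12-15 [P1,P2=11]: 0101  = hex 5
Output column (row 0 .. row 15) = 0111011101010101
Output column grouped in 4s = 0111 0111 0101 0101 = 0x7755
Convert to decimal digit by digit (value = value*16 + digit):
  7 -> 7
  7*16 + 7 = 119
  119*16 + 5 = 1909
  1909*16 + 5 = 30549
Decimal = 30549

30549


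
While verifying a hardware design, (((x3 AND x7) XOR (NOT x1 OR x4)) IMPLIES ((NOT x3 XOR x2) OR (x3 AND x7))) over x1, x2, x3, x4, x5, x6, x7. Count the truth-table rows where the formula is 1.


Formula: (((x3 AND x7) XOR (NOT x1 OR x4)) IMPLIES ((NOT x3 XOR x2) OR (x3 AND x7))) over 7 vars (128 rows)
Evaluate each row (x1, x2, x3, x4, x5, x6, x7 as bits, MSB first):
  row 0 [0000000]: (((0 AND 0) XOR (NOT 0 OR 0)) IMPLIES ((NOT 0 XOR 0) OR (0 AND 0))) -> 1
  row 1 [0000001]: (((0 AND 1) XOR (NOT 0 OR 0)) IMPLIES ((NOT 0 XOR 0) OR (0 AND 1))) -> 1
  row 2 [0000010]: (((0 AND 0) XOR (NOT 0 OR 0)) IMPLIES ((NOT 0 XOR 0) OR (0 AND 0))) -> 1
  row 3 [0000011]: (((0 AND 1) XOR (NOT 0 OR 0)) IMPLIES ((NOT 0 XOR 0) OR (0 AND 1))) -> 1
  row 4 [0000100]: (((0 AND 0) XOR (NOT 0 OR 0)) IMPLIES ((NOT 0 XOR 0) OR (0 AND 0))) -> 1
  (every remaining row is evaluated the same way; all 128 results are listed next)
Full result column, 8 rows per line (x1,x2,x3,x4 fixed per line; x5,x6,x7 runs 000..111 left to right):
  rows 0-7 [x1,x2,x3,x4=0000]: 11111111  (ones: 8)
  rows 8-15 [x1,x2,x3,x4=0001]: 11111111  (ones: 8)
  rows 16-23 [x1,x2,x3,x4=0010]: 01010101  (ones: 4)
  rows 24-31 [x1,x2,x3,x4=0011]: 01010101  (ones: 4)
  rows 32-39 [x1,x2,x3,x4=0100]: 00000000  (ones: 0)
  rows 40-47 [x1,x2,x3,x4=0101]: 00000000  (ones: 0)
  rows 48-55 [x1,x2,x3,x4=0110]: 11111111  (ones: 8)
  rows 56-63 [x1,x2,x3,x4=0111]: 11111111  (ones: 8)
  rows 64-71 [x1,x2,x3,x4=1000]: 11111111  (ones: 8)
  rows 72-79 [x1,x2,x3,x4=1001]: 11111111  (ones: 8)
  rows 80-87 [x1,x2,x3,x4=1010]: 11111111  (ones: 8)
  rows 88-95 [x1,x2,x3,x4=1011]: 01010101  (ones: 4)
  rows 96-103 [x1,x2,x3,x4=1100]: 11111111  (ones: 8)
  rows 104-111 [x1,x2,x3,x4=1101]: 00000000  (ones: 0)
  rows 112-119 [x1,x2,x3,x4=1110]: 11111111  (ones: 8)
  rows 120-127 [x1,x2,x3,x4=1111]: 11111111  (ones: 8)
Count of 1-rows = 8+8+4+4+0+0+8+8+8+8+8+4+8+0+8+8 = 92

92


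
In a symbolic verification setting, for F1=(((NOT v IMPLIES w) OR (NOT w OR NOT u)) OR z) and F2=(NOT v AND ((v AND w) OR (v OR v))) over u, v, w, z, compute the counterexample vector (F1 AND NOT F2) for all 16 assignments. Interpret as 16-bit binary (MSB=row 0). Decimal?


F1 = (((NOT v IMPLIES w) OR (NOT w OR NOT u)) OR z)
F2 = (NOT v AND ((v AND w) OR (v OR v)))
Counterexample to F1=>F2 is where F1=1 and F2=0.
Evaluate each row (bits = u,v,w,z, MSB first):
  row 0 [0000]: F1=1 F2=0 -> F1&~F2 -> 1
  row 1 [0001]: F1=1 F2=0 -> F1&~F2 -> 1
  row 2 [0010]: F1=1 F2=0 -> F1&~F2 -> 1
  row 3 [0011]: F1=1 F2=0 -> F1&~F2 -> 1
  row 4 [0100]: F1=1 F2=0 -> F1&~F2 -> 1
  row 5 [0101]: F1=1 F2=0 -> F1&~F2 -> 1
  row 6 [0110]: F1=1 F2=0 -> F1&~F2 -> 1
  row 7 [0111]: F1=1 F2=0 -> F1&~F2 -> 1
  row 8 [1000]: F1=1 F2=0 -> F1&~F2 -> 1
  row 9 [1001]: F1=1 F2=0 -> F1&~F2 -> 1
  row 10 [1010]: F1=1 F2=0 -> F1&~F2 -> 1
  row 11 [1011]: F1=1 F2=0 -> F1&~F2 -> 1
  row 12 [1100]: F1=1 F2=0 -> F1&~F2 -> 1
  row 13 [1101]: F1=1 F2=0 -> F1&~F2 -> 1
  row 14 [1110]: F1=1 F2=0 -> F1&~F2 -> 1
  row 15 [1111]: F1=1 F2=0 -> F1&~F2 -> 1
Full result column, 4 rows per line (u,v fixed per line; w,z runs 00..11 left to right):
  rows 0-3 [u,v=00]: 1111  = hex F
  rows 4-7 [u,v=01]: 1111  = hex F
  rows 8-11 [u,v=10]: 1111  = hex F
  rows 12-15 [u,v=11]: 1111  = hex F
Counterexample vector (row 0 .. row 15) = 1111111111111111
Output column grouped in 4s = 1111 1111 1111 1111 = 0xFFFF
Convert to decimal digit by digit (value = value*16 + digit):
  F -> 15
  15*16 + 15 (F) = 255
  255*16 + 15 (F) = 4095
  4095*16 + 15 (F) = 65535
Decimal = 65535

65535


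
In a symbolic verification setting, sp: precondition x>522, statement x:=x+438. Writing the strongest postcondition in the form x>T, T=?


Formula: sp(P, x:=E) = exists old_x. (x = E[old_x/x]) AND P[old_x/x] (old_x is the value of x before the assignment; eliminate old_x by solving x = E[old_x/x] for old_x)
Step 1: Precondition P: x>522, i.e. old_x > 522
Step 2: Assignment gives x = old_x + 438, so old_x = x - 438
Step 3: Substitute into P: x - 438 > 522
Step 4: Simplify: x > 522+438 = 960

960


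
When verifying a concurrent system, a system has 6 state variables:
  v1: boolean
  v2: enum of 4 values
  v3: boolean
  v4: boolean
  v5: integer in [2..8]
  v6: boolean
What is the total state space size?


State space = product of domain sizes of all variables.
Domain sizes:
  v1 (boolean): 2
  v2 (enum of 4 values): 4
  v3 (boolean): 2
  v4 (boolean): 2
  v5 (integer in [2..8]): 7
  v6 (boolean): 2
Product = 2 * 4 * 2 * 2 * 7 * 2 = 448

448


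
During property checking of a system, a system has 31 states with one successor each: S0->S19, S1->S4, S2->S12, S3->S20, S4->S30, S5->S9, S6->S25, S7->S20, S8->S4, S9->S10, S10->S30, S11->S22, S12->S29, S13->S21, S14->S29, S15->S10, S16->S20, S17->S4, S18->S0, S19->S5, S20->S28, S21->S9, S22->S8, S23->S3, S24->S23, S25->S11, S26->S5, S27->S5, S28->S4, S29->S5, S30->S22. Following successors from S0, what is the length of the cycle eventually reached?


Trace from S0 until a state repeats:
  S0 -> S19 -> S5 -> S9 -> S10 -> S30 -> S22 -> S8 -> S4 -> S30
S30 first seen at step 5, revisited at step 9.
Cycle length = 9 - 5 = 4

4


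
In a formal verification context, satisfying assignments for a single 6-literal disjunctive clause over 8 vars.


Step 1: Total=2^8=256
Step 2: Unsat when all 6 false: 2^2=4
Step 3: Sat=256-4=252

252


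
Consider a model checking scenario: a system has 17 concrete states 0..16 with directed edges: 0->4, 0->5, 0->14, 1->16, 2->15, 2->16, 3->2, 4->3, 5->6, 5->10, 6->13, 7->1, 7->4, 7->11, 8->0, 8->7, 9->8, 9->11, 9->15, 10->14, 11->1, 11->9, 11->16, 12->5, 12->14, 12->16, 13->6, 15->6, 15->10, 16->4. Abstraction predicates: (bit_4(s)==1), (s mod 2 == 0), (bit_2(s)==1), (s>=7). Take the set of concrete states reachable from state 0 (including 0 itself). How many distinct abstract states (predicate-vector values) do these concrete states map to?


BFS from 0:
Concrete reachable: {0, 2, 3, 4, 5, 6, 10, 13, 14, 15, 16}
Abstract via predicates (bit_4(s)==1), (s mod 2 == 0), (bit_2(s)==1), (s>=7):
  (0,0,0,0) <- {3}
  (0,0,1,0) <- {5}
  (0,0,1,1) <- {13, 15}
  (0,1,0,0) <- {0, 2}
  (0,1,0,1) <- {10}
  (0,1,1,0) <- {4, 6}
  (0,1,1,1) <- {14}
  (1,1,0,1) <- {16}
Distinct abstract states = 8

8


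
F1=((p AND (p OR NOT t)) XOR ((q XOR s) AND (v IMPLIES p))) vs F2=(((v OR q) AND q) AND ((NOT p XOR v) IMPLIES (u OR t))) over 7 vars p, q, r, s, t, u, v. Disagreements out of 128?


F1 = ((p AND (p OR NOT t)) XOR ((q XOR s) AND (v IMPLIES p)))
F2 = (((v OR q) AND q) AND ((NOT p XOR v) IMPLIES (u OR t)))
Evaluate both on each of 128 rows (bits = p,q,r,s,t,u,v):
  row 0 [0000000]: F1=0 F2=0 -> 0
  row 1 [0000001]: F1=0 F2=0 -> 0
  row 2 [0000010]: F1=0 F2=0 -> 0
  row 3 [0000011]: F1=0 F2=0 -> 0
  row 4 [0000100]: F1=0 F2=0 -> 0
  (every remaining row is evaluated the same way; all 128 results are listed next)
Full result column, 8 rows per line (p,q,r,s fixed per line; t,u,v runs 000..111 left to right):
  rows 0-7 [p,q,r,s=0000]: 00000000  (ones: 0)
  rows 8-15 [p,q,r,s=0001]: 10101010  (ones: 4)
  rows 16-23 [p,q,r,s=0010]: 00000000  (ones: 0)
  rows 24-31 [p,q,r,s=0011]: 10101010  (ones: 4)
  rows 32-39 [p,q,r,s=0100]: 11010101  (ones: 5)
  rows 40-47 [p,q,r,s=0101]: 01111111  (ones: 7)
  rows 48-55 [p,q,r,s=0110]: 11010101  (ones: 5)
  rows 56-63 [p,q,r,s=0111]: 01111111  (ones: 7)
  rows 64-71 [p,q,r,s=1000]: 11111111  (ones: 8)
  rows 72-79 [p,q,r,s=1001]: 00000000  (ones: 0)
  rows 80-87 [p,q,r,s=1010]: 11111111  (ones: 8)
  rows 88-95 [p,q,r,s=1011]: 00000000  (ones: 0)
  rows 96-103 [p,q,r,s=1100]: 10111111  (ones: 7)
  rows 104-111 [p,q,r,s=1101]: 01000000  (ones: 1)
  rows 112-119 [p,q,r,s=1110]: 10111111  (ones: 7)
  rows 120-127 [p,q,r,s=1111]: 01000000  (ones: 1)
Disagreements = 0+4+0+4+5+7+5+7+8+0+8+0+7+1+7+1 = 64

64


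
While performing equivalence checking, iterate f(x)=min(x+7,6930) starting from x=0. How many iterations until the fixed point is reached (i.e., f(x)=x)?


Step 1: x=0, cap=6930, increment=7
Step 2: x grows by 7 each step until capped at 6930; fixed point is x=6930
Step 3: iterations = ceil(6930/7) = 990

990


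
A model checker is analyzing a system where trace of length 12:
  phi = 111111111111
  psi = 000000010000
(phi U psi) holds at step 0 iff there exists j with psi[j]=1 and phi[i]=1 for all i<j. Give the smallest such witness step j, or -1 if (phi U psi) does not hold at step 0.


(phi U psi) at 0: need smallest j with psi[j]=1 and phi[i]=1 for all i in [0,j).
Scan from step 0:
  step 0: phi=1, psi=0 -> continue
  step 1: phi=1, psi=0 -> continue
  step 2: phi=1, psi=0 -> continue
  step 3: phi=1, psi=0 -> continue
  step 7: psi=1 and phi held for [0,7) -> witness found
Witness step = 7

7


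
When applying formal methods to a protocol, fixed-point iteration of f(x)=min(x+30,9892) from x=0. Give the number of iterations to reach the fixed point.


Step 1: x=0, cap=9892, increment=30
Step 2: x grows by 30 each step until capped at 9892; fixed point is x=9892
Step 3: iterations = ceil(9892/30) = 330

330


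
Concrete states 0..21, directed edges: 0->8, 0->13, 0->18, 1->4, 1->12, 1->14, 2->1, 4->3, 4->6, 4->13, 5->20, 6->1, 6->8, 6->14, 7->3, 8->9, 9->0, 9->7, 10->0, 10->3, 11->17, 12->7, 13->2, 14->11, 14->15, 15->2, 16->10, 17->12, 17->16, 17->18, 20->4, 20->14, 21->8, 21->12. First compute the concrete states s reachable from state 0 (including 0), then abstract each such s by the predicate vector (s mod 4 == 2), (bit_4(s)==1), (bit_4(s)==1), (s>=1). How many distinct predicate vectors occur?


BFS from 0:
Concrete reachable: {0, 1, 2, 3, 4, 6, 7, 8, 9, 10, 11, 12, 13, 14, 15, 16, 17, 18}
Abstract via predicates (s mod 4 == 2), (bit_4(s)==1), (bit_4(s)==1), (s>=1):
  (0,0,0,0) <- {0}
  (0,0,0,1) <- {1, 3, 4, 7, 8, 9, 11, 12, 13, 15}
  (0,1,1,1) <- {16, 17}
  (1,0,0,1) <- {2, 6, 10, 14}
  (1,1,1,1) <- {18}
Distinct abstract states = 5

5


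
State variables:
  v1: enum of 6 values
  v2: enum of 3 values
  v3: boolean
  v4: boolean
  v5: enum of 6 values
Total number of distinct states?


State space = product of domain sizes of all variables.
Domain sizes:
  v1 (enum of 6 values): 6
  v2 (enum of 3 values): 3
  v3 (boolean): 2
  v4 (boolean): 2
  v5 (enum of 6 values): 6
Product = 6 * 3 * 2 * 2 * 6 = 432

432


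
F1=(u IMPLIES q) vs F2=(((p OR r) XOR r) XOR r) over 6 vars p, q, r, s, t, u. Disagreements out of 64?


F1 = (u IMPLIES q)
F2 = (((p OR r) XOR r) XOR r)
Evaluate both on each of 64 rows (bits = p,q,r,s,t,u):
  row 0 [000000]: F1=1 F2=0 (differ) -> 1
  row 1 [000001]: F1=0 F2=0 -> 0
  row 2 [000010]: F1=1 F2=0 (differ) -> 1
  row 3 [000011]: F1=0 F2=0 -> 0
  row 4 [000100]: F1=1 F2=0 (differ) -> 1
  (every remaining row is evaluated the same way; all 64 results are listed next)
Full result column, 8 rows per line (p,q,r fixed per line; s,t,u runs 000..111 left to right):
  rows 0-7 [p,q,r=000]: 10101010  (ones: 4)
  rows 8-15 [p,q,r=001]: 01010101  (ones: 4)
  rows 16-23 [p,q,r=010]: 11111111  (ones: 8)
  rows 24-31 [p,q,r=011]: 00000000  (ones: 0)
  rows 32-39 [p,q,r=100]: 01010101  (ones: 4)
  rows 40-47 [p,q,r=101]: 01010101  (ones: 4)
  rows 48-55 [p,q,r=110]: 00000000  (ones: 0)
  rows 56-63 [p,q,r=111]: 00000000  (ones: 0)
Disagreements = 4+4+8+0+4+4+0+0 = 24

24


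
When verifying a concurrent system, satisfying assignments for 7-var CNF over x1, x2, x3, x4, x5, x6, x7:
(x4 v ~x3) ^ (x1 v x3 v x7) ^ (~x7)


CNF with 3 clauses over 7 vars (128 assignments).
An assignment satisfies CNF iff every clause has >=1 true literal.
Check each row (bits = x1,x2,x3,x4,x5,x6,x7; clause T/F shown):
  row 0 [0000000]: clauses=TFT -> 0
  row 1 [0000001]: clauses=TTF -> 0
  row 2 [0000010]: clauses=TFT -> 0
  row 3 [0000011]: clauses=TTF -> 0
  row 4 [0000100]: clauses=TFT -> 0
  (every remaining row is evaluated the same way; all 128 results are listed next)
Full result column, 8 rows per line (x1,x2,x3,x4 fixed per line; x5,x6,x7 runs 000..111 left to right):
  rows 0-7 [x1,x2,x3,x4=0000]: 00000000  (ones: 0)
  rows 8-15 [x1,x2,x3,x4=0001]: 00000000  (ones: 0)
  rows 16-23 [x1,x2,x3,x4=0010]: 00000000  (ones: 0)
  rows 24-31 [x1,x2,x3,x4=0011]: 10101010  (ones: 4)
  rows 32-39 [x1,x2,x3,x4=0100]: 00000000  (ones: 0)
  rows 40-47 [x1,x2,x3,x4=0101]: 00000000  (ones: 0)
  rows 48-55 [x1,x2,x3,x4=0110]: 00000000  (ones: 0)
  rows 56-63 [x1,x2,x3,x4=0111]: 10101010  (ones: 4)
  rows 64-71 [x1,x2,x3,x4=1000]: 10101010  (ones: 4)
  rows 72-79 [x1,x2,x3,x4=1001]: 10101010  (ones: 4)
  rows 80-87 [x1,x2,x3,x4=1010]: 00000000  (ones: 0)
  rows 88-95 [x1,x2,x3,x4=1011]: 10101010  (ones: 4)
  rows 96-103 [x1,x2,x3,x4=1100]: 10101010  (ones: 4)
  rows 104-111 [x1,x2,x3,x4=1101]: 10101010  (ones: 4)
  rows 112-119 [x1,x2,x3,x4=1110]: 00000000  (ones: 0)
  rows 120-127 [x1,x2,x3,x4=1111]: 10101010  (ones: 4)
Satisfying assignments = 0+0+0+4+0+0+0+4+4+4+0+4+4+4+0+4 = 32

32


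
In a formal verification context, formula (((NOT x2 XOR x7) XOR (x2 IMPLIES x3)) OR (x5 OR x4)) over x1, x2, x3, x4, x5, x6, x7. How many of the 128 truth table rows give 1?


Formula: (((NOT x2 XOR x7) XOR (x2 IMPLIES x3)) OR (x5 OR x4)) over 7 vars (128 rows)
Evaluate each row (x1, x2, x3, x4, x5, x6, x7 as bits, MSB first):
  row 0 [0000000]: (((NOT 0 XOR 0) XOR (0 IMPLIES 0)) OR (0 OR 0)) -> 0
  row 1 [0000001]: (((NOT 0 XOR 1) XOR (0 IMPLIES 0)) OR (0 OR 0)) -> 1
  row 2 [0000010]: (((NOT 0 XOR 0) XOR (0 IMPLIES 0)) OR (0 OR 0)) -> 0
  row 3 [0000011]: (((NOT 0 XOR 1) XOR (0 IMPLIES 0)) OR (0 OR 0)) -> 1
  row 4 [0000100]: (((NOT 0 XOR 0) XOR (0 IMPLIES 0)) OR (1 OR 0)) -> 1
  (every remaining row is evaluated the same way; all 128 results are listed next)
Full result column, 8 rows per line (x1,x2,x3,x4 fixed per line; x5,x6,x7 runs 000..111 left to right):
  rows 0-7 [x1,x2,x3,x4=0000]: 01011111  (ones: 6)
  rows 8-15 [x1,x2,x3,x4=0001]: 11111111  (ones: 8)
  rows 16-23 [x1,x2,x3,x4=0010]: 01011111  (ones: 6)
  rows 24-31 [x1,x2,x3,x4=0011]: 11111111  (ones: 8)
  rows 32-39 [x1,x2,x3,x4=0100]: 01011111  (ones: 6)
  rows 40-47 [x1,x2,x3,x4=0101]: 11111111  (ones: 8)
  rows 48-55 [x1,x2,x3,x4=0110]: 10101111  (ones: 6)
  rows 56-63 [x1,x2,x3,x4=0111]: 11111111  (ones: 8)
  rows 64-71 [x1,x2,x3,x4=1000]: 01011111  (ones: 6)
  rows 72-79 [x1,x2,x3,x4=1001]: 11111111  (ones: 8)
  rows 80-87 [x1,x2,x3,x4=1010]: 01011111  (ones: 6)
  rows 88-95 [x1,x2,x3,x4=1011]: 11111111  (ones: 8)
  rows 96-103 [x1,x2,x3,x4=1100]: 01011111  (ones: 6)
  rows 104-111 [x1,x2,x3,x4=1101]: 11111111  (ones: 8)
  rows 112-119 [x1,x2,x3,x4=1110]: 10101111  (ones: 6)
  rows 120-127 [x1,x2,x3,x4=1111]: 11111111  (ones: 8)
Count of 1-rows = 6+8+6+8+6+8+6+8+6+8+6+8+6+8+6+8 = 112

112


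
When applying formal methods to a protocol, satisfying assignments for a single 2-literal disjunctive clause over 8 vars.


Step 1: Total=2^8=256
Step 2: Unsat when all 2 false: 2^6=64
Step 3: Sat=256-64=192

192


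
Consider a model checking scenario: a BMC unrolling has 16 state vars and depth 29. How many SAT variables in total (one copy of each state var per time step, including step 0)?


BMC unrolls to depth k, creating one copy of each state var for steps 0..k.
Step count = 29 + 1 = 30 (steps 0 through 29)
Vars per step = 16
Total = 16 * 30 = 480

480


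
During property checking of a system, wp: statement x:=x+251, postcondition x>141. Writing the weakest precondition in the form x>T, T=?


Formula: wp(x:=E, P) = P[E/x] (substitute E for x in postcondition)
Step 1: Postcondition: x>141
Step 2: Substitute x+251 for x: x+251>141
Step 3: Solve for x: x > 141-251 = -110

-110


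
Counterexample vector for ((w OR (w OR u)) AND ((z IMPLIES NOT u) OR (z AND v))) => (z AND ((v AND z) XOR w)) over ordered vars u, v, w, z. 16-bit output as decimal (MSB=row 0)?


F1 = ((w OR (w OR u)) AND ((z IMPLIES NOT u) OR (z AND v)))
F2 = (z AND ((v AND z) XOR w))
Counterexample to F1=>F2 is where F1=1 and F2=0.
Evaluate each row (bits = u,v,w,z, MSB first):
  row 0 [0000]: F1=0 F2=0 -> F1&~F2 -> 0
  row 1 [0001]: F1=0 F2=0 -> F1&~F2 -> 0
  row 2 [0010]: F1=1 F2=0 -> F1&~F2 -> 1
  row 3 [0011]: F1=1 F2=1 -> F1&~F2 -> 0
  row 4 [0100]: F1=0 F2=0 -> F1&~F2 -> 0
  row 5 [0101]: F1=0 F2=1 -> F1&~F2 -> 0
  row 6 [0110]: F1=1 F2=0 -> F1&~F2 -> 1
  row 7 [0111]: F1=1 F2=0 -> F1&~F2 -> 1
  row 8 [1000]: F1=1 F2=0 -> F1&~F2 -> 1
  row 9 [1001]: F1=0 F2=0 -> F1&~F2 -> 0
  row 10 [1010]: F1=1 F2=0 -> F1&~F2 -> 1
  row 11 [1011]: F1=0 F2=1 -> F1&~F2 -> 0
  row 12 [1100]: F1=1 F2=0 -> F1&~F2 -> 1
  row 13 [1101]: F1=1 F2=1 -> F1&~F2 -> 0
  row 14 [1110]: F1=1 F2=0 -> F1&~F2 -> 1
  row 15 [1111]: F1=1 F2=0 -> F1&~F2 -> 1
Full result column, 4 rows per line (u,v fixed per line; w,z runs 00..11 left to right):
  rows 0-3 [u,v=00]: 0010  = hex 2
  rows 4-7 [u,v=01]: 0011  = hex 3
  rows 8-11 [u,v=10]: 1010  = hex A
  rows 12-15 [u,v=11]: 1011  = hex B
Counterexample vector (row 0 .. row 15) = 0010001110101011
Output column grouped in 4s = 0010 0011 1010 1011 = 0x23AB
Convert to decimal digit by digit (value = value*16 + digit):
  2 -> 2
  2*16 + 3 = 35
  35*16 + 10 (A) = 570
  570*16 + 11 (B) = 9131
Decimal = 9131

9131


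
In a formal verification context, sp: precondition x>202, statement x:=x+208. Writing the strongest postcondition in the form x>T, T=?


Formula: sp(P, x:=E) = exists old_x. (x = E[old_x/x]) AND P[old_x/x] (old_x is the value of x before the assignment; eliminate old_x by solving x = E[old_x/x] for old_x)
Step 1: Precondition P: x>202, i.e. old_x > 202
Step 2: Assignment gives x = old_x + 208, so old_x = x - 208
Step 3: Substitute into P: x - 208 > 202
Step 4: Simplify: x > 202+208 = 410

410


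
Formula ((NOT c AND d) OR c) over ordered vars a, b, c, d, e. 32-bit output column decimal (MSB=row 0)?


Formula: ((NOT c AND d) OR c) over a, b, c, d, e (32 rows)
Evaluate each row (bits = a,b,c,d,e, MSB first):
  row 0 [00000]: ((NOT 0 AND 0) OR 0) -> 0
  row 1 [00001]: ((NOT 0 AND 0) OR 0) -> 0
  row 2 [00010]: ((NOT 0 AND 1) OR 0) -> 1
  row 3 [00011]: ((NOT 0 AND 1) OR 0) -> 1
  row 4 [00100]: ((NOT 1 AND 0) OR 1) -> 1
  row 5 [00101]: ((NOT 1 AND 0) OR 1) -> 1
  row 6 [00110]: ((NOT 1 AND 1) OR 1) -> 1
  row 7 [00111]: ((NOT 1 AND 1) OR 1) -> 1
  row 8 [01000]: ((NOT 0 AND 0) OR 0) -> 0
  row 9 [01001]: ((NOT 0 AND 0) OR 0) -> 0
  row 10 [01010]: ((NOT 0 AND 1) OR 0) -> 1
  row 11 [01011]: ((NOT 0 AND 1) OR 0) -> 1
  row 12 [01100]: ((NOT 1 AND 0) OR 1) -> 1
  row 13 [01101]: ((NOT 1 AND 0) OR 1) -> 1
  row 14 [01110]: ((NOT 1 AND 1) OR 1) -> 1
  row 15 [01111]: ((NOT 1 AND 1) OR 1) -> 1
  row 16 [10000]: ((NOT 0 AND 0) OR 0) -> 0
  row 17 [10001]: ((NOT 0 AND 0) OR 0) -> 0
  row 18 [10010]: ((NOT 0 AND 1) OR 0) -> 1
  row 19 [10011]: ((NOT 0 AND 1) OR 0) -> 1
  row 20 [10100]: ((NOT 1 AND 0) OR 1) -> 1
  row 21 [10101]: ((NOT 1 AND 0) OR 1) -> 1
  row 22 [10110]: ((NOT 1 AND 1) OR 1) -> 1
  row 23 [10111]: ((NOT 1 AND 1) OR 1) -> 1
  row 24 [11000]: ((NOT 0 AND 0) OR 0) -> 0
  row 25 [11001]: ((NOT 0 AND 0) OR 0) -> 0
  row 26 [11010]: ((NOT 0 AND 1) OR 0) -> 1
  row 27 [11011]: ((NOT 0 AND 1) OR 0) -> 1
  row 28 [11100]: ((NOT 1 AND 0) OR 1) -> 1
  row 29 [11101]: ((NOT 1 AND 0) OR 1) -> 1
  row 30 [11110]: ((NOT 1 AND 1) OR 1) -> 1
  row 31 [11111]: ((NOT 1 AND 1) OR 1) -> 1
Full result column, 4 rows per line (a,b,c fixed per line; d,e runs 00..11 left to right):
  rows 0-3 [a,b,c=000]: 0011  = hex 3
  rows 4-7 [a,b,c=001]: 1111  = hex F
  rows 8-11 [a,b,c=010]: 0011  = hex 3
  rows 12-15 [a,b,c=011]: 1111  = hex F
  rows 16-19 [a,b,c=100]: 0011  = hex 3
  rows 20-23 [a,b,c=101]: 1111  = hex F
  rows 24-27 [a,b,c=110]: 0011  = hex 3
  rows 28-31 [a,b,c=111]: 1111  = hex F
Output column (row 0 .. row 31) = 00111111001111110011111100111111
Output column grouped in 4s = 0011 1111 0011 1111 0011 1111 0011 1111 = 0x3F3F3F3F
Convert to decimal digit by digit (value = value*16 + digit):
  3 -> 3
  3*16 + 15 (F) = 63
  63*16 + 3 = 1011
  1011*16 + 15 (F) = 16191
  16191*16 + 3 = 259059
  259059*16 + 15 (F) = 4144959
  4144959*16 + 3 = 66319347
  66319347*16 + 15 (F) = 1061109567
Decimal = 1061109567

1061109567


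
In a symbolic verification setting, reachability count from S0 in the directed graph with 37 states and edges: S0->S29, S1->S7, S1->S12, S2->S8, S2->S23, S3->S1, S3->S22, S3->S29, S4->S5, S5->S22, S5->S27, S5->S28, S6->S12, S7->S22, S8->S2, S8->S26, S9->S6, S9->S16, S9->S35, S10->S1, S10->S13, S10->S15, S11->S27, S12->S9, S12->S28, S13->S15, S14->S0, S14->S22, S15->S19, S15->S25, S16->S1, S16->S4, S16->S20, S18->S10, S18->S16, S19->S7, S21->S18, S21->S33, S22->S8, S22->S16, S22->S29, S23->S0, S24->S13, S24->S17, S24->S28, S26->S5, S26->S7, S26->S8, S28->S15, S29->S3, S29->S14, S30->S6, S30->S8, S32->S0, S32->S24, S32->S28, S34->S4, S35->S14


BFS from S0:
  layer 0: {S0}
  layer 1: {S29}
  layer 2: {S3, S14}
  layer 3: {S1, S22}
  layer 4: {S7, S8, S12, S16}
  layer 5: {S2, S4, S9, S20, S26, S28}
  layer 6: {S5, S6, S15, S23, S35}
  layer 7: {S19, S25, S27}
Reachable set: {S0, S1, S2, S3, S4, S5, S6, S7, S8, S9, S12, S14, S15, S16, S19, S20, S22, S23, S25, S26, S27, S28, S29, S35}
Count = 24

24


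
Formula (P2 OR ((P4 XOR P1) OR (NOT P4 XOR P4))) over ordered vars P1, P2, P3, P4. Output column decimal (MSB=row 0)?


Formula: (P2 OR ((P4 XOR P1) OR (NOT P4 XOR P4))) over P1, P2, P3, P4 (16 rows)
Evaluate each row (bits = P1,P2,P3,P4, MSB first):
  row 0 [0000]: (0 OR ((0 XOR 0) OR (NOT 0 XOR 0))) -> 1
  row 1 [0001]: (0 OR ((1 XOR 0) OR (NOT 1 XOR 1))) -> 1
  row 2 [0010]: (0 OR ((0 XOR 0) OR (NOT 0 XOR 0))) -> 1
  row 3 [0011]: (0 OR ((1 XOR 0) OR (NOT 1 XOR 1))) -> 1
  row 4 [0100]: (1 OR ((0 XOR 0) OR (NOT 0 XOR 0))) -> 1
  row 5 [0101]: (1 OR ((1 XOR 0) OR (NOT 1 XOR 1))) -> 1
  row 6 [0110]: (1 OR ((0 XOR 0) OR (NOT 0 XOR 0))) -> 1
  row 7 [0111]: (1 OR ((1 XOR 0) OR (NOT 1 XOR 1))) -> 1
  row 8 [1000]: (0 OR ((0 XOR 1) OR (NOT 0 XOR 0))) -> 1
  row 9 [1001]: (0 OR ((1 XOR 1) OR (NOT 1 XOR 1))) -> 1
  row 10 [1010]: (0 OR ((0 XOR 1) OR (NOT 0 XOR 0))) -> 1
  row 11 [1011]: (0 OR ((1 XOR 1) OR (NOT 1 XOR 1))) -> 1
  row 12 [1100]: (1 OR ((0 XOR 1) OR (NOT 0 XOR 0))) -> 1
  row 13 [1101]: (1 OR ((1 XOR 1) OR (NOT 1 XOR 1))) -> 1
  row 14 [1110]: (1 OR ((0 XOR 1) OR (NOT 0 XOR 0))) -> 1
  row 15 [1111]: (1 OR ((1 XOR 1) OR (NOT 1 XOR 1))) -> 1
Full result column, 4 rows per line (P1,P2 fixed per line; P3,P4 runs 00..11 left to right):
  rows 0-3 [P1,P2=00]: 1111  = hex F
  rows 4-7 [P1,P2=01]: 1111  = hex F
  rows 8-11 [P1,P2=10]: 1111  = hex F
  rows 12-15 [P1,P2=11]: 1111  = hex F
Output column (row 0 .. row 15) = 1111111111111111
Output column grouped in 4s = 1111 1111 1111 1111 = 0xFFFF
Convert to decimal digit by digit (value = value*16 + digit):
  F -> 15
  15*16 + 15 (F) = 255
  255*16 + 15 (F) = 4095
  4095*16 + 15 (F) = 65535
Decimal = 65535

65535


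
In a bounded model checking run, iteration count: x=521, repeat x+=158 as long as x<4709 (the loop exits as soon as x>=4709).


Step 1: x goes from 521 toward 4709 by 158; the body runs while x<4709, so iterations = ceil((bound-start)/step)
Step 2: Distance=4188
Step 3: ceil(4188/158)=27

27


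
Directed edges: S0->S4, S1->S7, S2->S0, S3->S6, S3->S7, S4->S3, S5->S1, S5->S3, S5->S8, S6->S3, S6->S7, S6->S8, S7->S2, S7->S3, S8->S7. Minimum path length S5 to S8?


BFS layer-by-layer from S5:
  dist 0: {S5}
  dist 1: {S1, S3, S8}
  -> S8 reached at distance 1
Shortest path length = 1

1


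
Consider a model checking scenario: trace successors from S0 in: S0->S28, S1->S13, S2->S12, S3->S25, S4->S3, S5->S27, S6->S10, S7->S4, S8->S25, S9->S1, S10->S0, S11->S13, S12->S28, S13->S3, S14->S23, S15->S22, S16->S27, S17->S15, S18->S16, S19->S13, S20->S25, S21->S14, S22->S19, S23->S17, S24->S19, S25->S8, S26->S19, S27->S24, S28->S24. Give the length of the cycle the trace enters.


Trace from S0 until a state repeats:
  S0 -> S28 -> S24 -> S19 -> S13 -> S3 -> S25 -> S8 -> S25
S25 first seen at step 6, revisited at step 8.
Cycle length = 8 - 6 = 2

2


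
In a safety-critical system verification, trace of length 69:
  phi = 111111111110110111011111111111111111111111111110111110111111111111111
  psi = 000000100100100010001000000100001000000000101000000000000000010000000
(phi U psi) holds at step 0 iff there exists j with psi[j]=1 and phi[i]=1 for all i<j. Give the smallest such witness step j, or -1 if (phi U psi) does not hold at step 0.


(phi U psi) at 0: need smallest j with psi[j]=1 and phi[i]=1 for all i in [0,j).
Scan from step 0:
  step 0: phi=1, psi=0 -> continue
  step 1: phi=1, psi=0 -> continue
  step 2: phi=1, psi=0 -> continue
  step 3: phi=1, psi=0 -> continue
  step 6: psi=1 and phi held for [0,6) -> witness found
Witness step = 6

6


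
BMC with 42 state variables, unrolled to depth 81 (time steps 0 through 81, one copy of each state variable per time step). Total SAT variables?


BMC unrolls to depth k, creating one copy of each state var for steps 0..k.
Step count = 81 + 1 = 82 (steps 0 through 81)
Vars per step = 42
Total = 42 * 82 = 3444

3444


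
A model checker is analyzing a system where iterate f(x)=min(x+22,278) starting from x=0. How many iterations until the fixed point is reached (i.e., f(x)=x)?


Step 1: x=0, cap=278, increment=22
Step 2: x grows by 22 each step until capped at 278; fixed point is x=278
Step 3: iterations = ceil(278/22) = 13

13


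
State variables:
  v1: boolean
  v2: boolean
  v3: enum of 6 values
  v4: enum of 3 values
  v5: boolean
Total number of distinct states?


State space = product of domain sizes of all variables.
Domain sizes:
  v1 (boolean): 2
  v2 (boolean): 2
  v3 (enum of 6 values): 6
  v4 (enum of 3 values): 3
  v5 (boolean): 2
Product = 2 * 2 * 6 * 3 * 2 = 144

144


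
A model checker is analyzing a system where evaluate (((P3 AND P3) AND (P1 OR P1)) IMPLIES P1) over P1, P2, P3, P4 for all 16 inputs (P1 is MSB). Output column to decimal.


Formula: (((P3 AND P3) AND (P1 OR P1)) IMPLIES P1) over P1, P2, P3, P4 (16 rows)
Evaluate each row (bits = P1,P2,P3,P4, MSB first):
  row 0 [0000]: (((0 AND 0) AND (0 OR 0)) IMPLIES 0) -> 1
  row 1 [0001]: (((0 AND 0) AND (0 OR 0)) IMPLIES 0) -> 1
  row 2 [0010]: (((1 AND 1) AND (0 OR 0)) IMPLIES 0) -> 1
  row 3 [0011]: (((1 AND 1) AND (0 OR 0)) IMPLIES 0) -> 1
  row 4 [0100]: (((0 AND 0) AND (0 OR 0)) IMPLIES 0) -> 1
  row 5 [0101]: (((0 AND 0) AND (0 OR 0)) IMPLIES 0) -> 1
  row 6 [0110]: (((1 AND 1) AND (0 OR 0)) IMPLIES 0) -> 1
  row 7 [0111]: (((1 AND 1) AND (0 OR 0)) IMPLIES 0) -> 1
  row 8 [1000]: (((0 AND 0) AND (1 OR 1)) IMPLIES 1) -> 1
  row 9 [1001]: (((0 AND 0) AND (1 OR 1)) IMPLIES 1) -> 1
  row 10 [1010]: (((1 AND 1) AND (1 OR 1)) IMPLIES 1) -> 1
  row 11 [1011]: (((1 AND 1) AND (1 OR 1)) IMPLIES 1) -> 1
  row 12 [1100]: (((0 AND 0) AND (1 OR 1)) IMPLIES 1) -> 1
  row 13 [1101]: (((0 AND 0) AND (1 OR 1)) IMPLIES 1) -> 1
  row 14 [1110]: (((1 AND 1) AND (1 OR 1)) IMPLIES 1) -> 1
  row 15 [1111]: (((1 AND 1) AND (1 OR 1)) IMPLIES 1) -> 1
Full result column, 4 rows per line (P1,P2 fixed per line; P3,P4 runs 00..11 left to right):
  rows 0-3 [P1,P2=00]: 1111  = hex F
  rows 4-7 [P1,P2=01]: 1111  = hex F
  rows 8-11 [P1,P2=10]: 1111  = hex F
  rows 12-15 [P1,P2=11]: 1111  = hex F
Output column (row 0 .. row 15) = 1111111111111111
Output column grouped in 4s = 1111 1111 1111 1111 = 0xFFFF
Convert to decimal digit by digit (value = value*16 + digit):
  F -> 15
  15*16 + 15 (F) = 255
  255*16 + 15 (F) = 4095
  4095*16 + 15 (F) = 65535
Decimal = 65535

65535


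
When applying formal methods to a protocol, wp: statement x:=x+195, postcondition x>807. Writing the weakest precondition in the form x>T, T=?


Formula: wp(x:=E, P) = P[E/x] (substitute E for x in postcondition)
Step 1: Postcondition: x>807
Step 2: Substitute x+195 for x: x+195>807
Step 3: Solve for x: x > 807-195 = 612

612


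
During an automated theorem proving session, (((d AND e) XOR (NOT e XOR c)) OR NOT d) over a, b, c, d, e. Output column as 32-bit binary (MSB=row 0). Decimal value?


Formula: (((d AND e) XOR (NOT e XOR c)) OR NOT d) over a, b, c, d, e (32 rows)
Evaluate each row (bits = a,b,c,d,e, MSB first):
  row 0 [00000]: (((0 AND 0) XOR (NOT 0 XOR 0)) OR NOT 0) -> 1
  row 1 [00001]: (((0 AND 1) XOR (NOT 1 XOR 0)) OR NOT 0) -> 1
  row 2 [00010]: (((1 AND 0) XOR (NOT 0 XOR 0)) OR NOT 1) -> 1
  row 3 [00011]: (((1 AND 1) XOR (NOT 1 XOR 0)) OR NOT 1) -> 1
  row 4 [00100]: (((0 AND 0) XOR (NOT 0 XOR 1)) OR NOT 0) -> 1
  row 5 [00101]: (((0 AND 1) XOR (NOT 1 XOR 1)) OR NOT 0) -> 1
  row 6 [00110]: (((1 AND 0) XOR (NOT 0 XOR 1)) OR NOT 1) -> 0
  row 7 [00111]: (((1 AND 1) XOR (NOT 1 XOR 1)) OR NOT 1) -> 0
  row 8 [01000]: (((0 AND 0) XOR (NOT 0 XOR 0)) OR NOT 0) -> 1
  row 9 [01001]: (((0 AND 1) XOR (NOT 1 XOR 0)) OR NOT 0) -> 1
  row 10 [01010]: (((1 AND 0) XOR (NOT 0 XOR 0)) OR NOT 1) -> 1
  row 11 [01011]: (((1 AND 1) XOR (NOT 1 XOR 0)) OR NOT 1) -> 1
  row 12 [01100]: (((0 AND 0) XOR (NOT 0 XOR 1)) OR NOT 0) -> 1
  row 13 [01101]: (((0 AND 1) XOR (NOT 1 XOR 1)) OR NOT 0) -> 1
  row 14 [01110]: (((1 AND 0) XOR (NOT 0 XOR 1)) OR NOT 1) -> 0
  row 15 [01111]: (((1 AND 1) XOR (NOT 1 XOR 1)) OR NOT 1) -> 0
  row 16 [10000]: (((0 AND 0) XOR (NOT 0 XOR 0)) OR NOT 0) -> 1
  row 17 [10001]: (((0 AND 1) XOR (NOT 1 XOR 0)) OR NOT 0) -> 1
  row 18 [10010]: (((1 AND 0) XOR (NOT 0 XOR 0)) OR NOT 1) -> 1
  row 19 [10011]: (((1 AND 1) XOR (NOT 1 XOR 0)) OR NOT 1) -> 1
  row 20 [10100]: (((0 AND 0) XOR (NOT 0 XOR 1)) OR NOT 0) -> 1
  row 21 [10101]: (((0 AND 1) XOR (NOT 1 XOR 1)) OR NOT 0) -> 1
  row 22 [10110]: (((1 AND 0) XOR (NOT 0 XOR 1)) OR NOT 1) -> 0
  row 23 [10111]: (((1 AND 1) XOR (NOT 1 XOR 1)) OR NOT 1) -> 0
  row 24 [11000]: (((0 AND 0) XOR (NOT 0 XOR 0)) OR NOT 0) -> 1
  row 25 [11001]: (((0 AND 1) XOR (NOT 1 XOR 0)) OR NOT 0) -> 1
  row 26 [11010]: (((1 AND 0) XOR (NOT 0 XOR 0)) OR NOT 1) -> 1
  row 27 [11011]: (((1 AND 1) XOR (NOT 1 XOR 0)) OR NOT 1) -> 1
  row 28 [11100]: (((0 AND 0) XOR (NOT 0 XOR 1)) OR NOT 0) -> 1
  row 29 [11101]: (((0 AND 1) XOR (NOT 1 XOR 1)) OR NOT 0) -> 1
  row 30 [11110]: (((1 AND 0) XOR (NOT 0 XOR 1)) OR NOT 1) -> 0
  row 31 [11111]: (((1 AND 1) XOR (NOT 1 XOR 1)) OR NOT 1) -> 0
Full result column, 4 rows per line (a,b,c fixed per line; d,e runs 00..11 left to right):
  rows 0-3 [a,b,c=000]: 1111  = hex F
  rows 4-7 [a,b,c=001]: 1100  = hex C
  rows 8-11 [a,b,c=010]: 1111  = hex F
  rows 12-15 [a,b,c=011]: 1100  = hex C
  rows 16-19 [a,b,c=100]: 1111  = hex F
  rows 20-23 [a,b,c=101]: 1100  = hex C
  rows 24-27 [a,b,c=110]: 1111  = hex F
  rows 28-31 [a,b,c=111]: 1100  = hex C
Output column (row 0 .. row 31) = 11111100111111001111110011111100
Output column grouped in 4s = 1111 1100 1111 1100 1111 1100 1111 1100 = 0xFCFCFCFC
Convert to decimal digit by digit (value = value*16 + digit):
  F -> 15
  15*16 + 12 (C) = 252
  252*16 + 15 (F) = 4047
  4047*16 + 12 (C) = 64764
  64764*16 + 15 (F) = 1036239
  1036239*16 + 12 (C) = 16579836
  16579836*16 + 15 (F) = 265277391
  265277391*16 + 12 (C) = 4244438268
Decimal = 4244438268

4244438268


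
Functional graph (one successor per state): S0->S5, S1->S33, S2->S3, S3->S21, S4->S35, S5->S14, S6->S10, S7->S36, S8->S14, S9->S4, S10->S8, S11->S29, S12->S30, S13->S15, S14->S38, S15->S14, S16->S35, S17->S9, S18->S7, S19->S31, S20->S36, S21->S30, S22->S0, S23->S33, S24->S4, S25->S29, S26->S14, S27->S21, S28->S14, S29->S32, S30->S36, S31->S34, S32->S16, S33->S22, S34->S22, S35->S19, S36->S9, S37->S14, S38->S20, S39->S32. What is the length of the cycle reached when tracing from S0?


Trace from S0 until a state repeats:
  S0 -> S5 -> S14 -> S38 -> S20 -> S36 -> S9 -> S4 -> S35 -> S19 -> S31 -> S34 -> S22 -> S0
S0 first seen at step 0, revisited at step 13.
Cycle length = 13 - 0 = 13

13


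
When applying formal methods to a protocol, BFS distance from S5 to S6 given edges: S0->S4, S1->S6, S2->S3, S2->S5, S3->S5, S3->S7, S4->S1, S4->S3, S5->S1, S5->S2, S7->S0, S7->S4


BFS layer-by-layer from S5:
  dist 0: {S5}
  dist 1: {S1, S2}
  dist 2: {S3, S6}
  -> S6 reached at distance 2
Shortest path length = 2

2


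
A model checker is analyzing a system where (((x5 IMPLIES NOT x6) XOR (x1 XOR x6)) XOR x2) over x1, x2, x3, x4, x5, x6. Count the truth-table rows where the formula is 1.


Formula: (((x5 IMPLIES NOT x6) XOR (x1 XOR x6)) XOR x2) over 6 vars (64 rows)
Evaluate each row (x1, x2, x3, x4, x5, x6 as bits, MSB first):
  row 0 [000000]: (((0 IMPLIES NOT 0) XOR (0 XOR 0)) XOR 0) -> 1
  row 1 [000001]: (((0 IMPLIES NOT 1) XOR (0 XOR 1)) XOR 0) -> 0
  row 2 [000010]: (((1 IMPLIES NOT 0) XOR (0 XOR 0)) XOR 0) -> 1
  row 3 [000011]: (((1 IMPLIES NOT 1) XOR (0 XOR 1)) XOR 0) -> 1
  row 4 [000100]: (((0 IMPLIES NOT 0) XOR (0 XOR 0)) XOR 0) -> 1
  (every remaining row is evaluated the same way; all 64 results are listed next)
Full result column, 8 rows per line (x1,x2,x3 fixed per line; x4,x5,x6 runs 000..111 left to right):
  rows 0-7 [x1,x2,x3=000]: 10111011  (ones: 6)
  rows 8-15 [x1,x2,x3=001]: 10111011  (ones: 6)
  rows 16-23 [x1,x2,x3=010]: 01000100  (ones: 2)
  rows 24-31 [x1,x2,x3=011]: 01000100  (ones: 2)
  rows 32-39 [x1,x2,x3=100]: 01000100  (ones: 2)
  rows 40-47 [x1,x2,x3=101]: 01000100  (ones: 2)
  rows 48-55 [x1,x2,x3=110]: 10111011  (ones: 6)
  rows 56-63 [x1,x2,x3=111]: 10111011  (ones: 6)
Count of 1-rows = 6+6+2+2+2+2+6+6 = 32

32
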